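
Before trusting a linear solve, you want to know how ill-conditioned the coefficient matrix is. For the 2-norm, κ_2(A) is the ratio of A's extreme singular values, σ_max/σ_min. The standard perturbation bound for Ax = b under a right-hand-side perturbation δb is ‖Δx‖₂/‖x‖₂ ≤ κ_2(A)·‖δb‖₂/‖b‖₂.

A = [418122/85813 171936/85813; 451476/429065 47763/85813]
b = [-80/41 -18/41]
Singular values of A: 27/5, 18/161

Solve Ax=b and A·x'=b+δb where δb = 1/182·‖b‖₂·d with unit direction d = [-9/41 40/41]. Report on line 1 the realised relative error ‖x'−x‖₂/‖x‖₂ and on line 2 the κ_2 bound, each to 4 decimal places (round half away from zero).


from the listed singular values, σ₁ = 27/5, σ_n = 18/161
κ_2(A) = (27/5) / (18/161) = 48.3000
bound on ‖Δx‖/‖x‖: κ·ε = 48.3000·1/182 = 0.2654
solve Ax = b  →  x = [-0.3419 -0.1425]
2-norm of b is 2.0000; of x, 0.3704
Δx = A⁻¹·δb where δb = 1/182·2.0000·d; ‖Δx‖ = 0.0983
realised ‖Δx‖/‖x‖ = 0.2654
realised/bound = 1 exactly: the bound is attained for this b and d

0.2654
0.2654


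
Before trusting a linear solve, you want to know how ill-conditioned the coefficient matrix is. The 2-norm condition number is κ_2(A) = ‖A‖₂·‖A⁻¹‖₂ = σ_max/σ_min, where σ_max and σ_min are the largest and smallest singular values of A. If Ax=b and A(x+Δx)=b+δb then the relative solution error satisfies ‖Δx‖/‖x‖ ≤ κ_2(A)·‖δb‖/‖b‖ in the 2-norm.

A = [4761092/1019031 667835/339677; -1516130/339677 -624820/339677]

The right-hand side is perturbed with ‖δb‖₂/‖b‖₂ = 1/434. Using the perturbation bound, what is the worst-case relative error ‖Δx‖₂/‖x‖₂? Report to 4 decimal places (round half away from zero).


0.6228

M = AᵀA = [51552733204/1234749321 7159986820/411583107; 7159986820/411583107 994534625/137194369]. tr(M)=358009141/7306209, det(M)=240100/7306209
eigenvalues of AᵀA: λ = (tr ± √(tr²−4·det))/2 = 49, 4900/7306209
so κ_2 = √(49 / (4900/7306209)) = 270.3000
perturbation bound = 270.3000·1/434 = 0.6228


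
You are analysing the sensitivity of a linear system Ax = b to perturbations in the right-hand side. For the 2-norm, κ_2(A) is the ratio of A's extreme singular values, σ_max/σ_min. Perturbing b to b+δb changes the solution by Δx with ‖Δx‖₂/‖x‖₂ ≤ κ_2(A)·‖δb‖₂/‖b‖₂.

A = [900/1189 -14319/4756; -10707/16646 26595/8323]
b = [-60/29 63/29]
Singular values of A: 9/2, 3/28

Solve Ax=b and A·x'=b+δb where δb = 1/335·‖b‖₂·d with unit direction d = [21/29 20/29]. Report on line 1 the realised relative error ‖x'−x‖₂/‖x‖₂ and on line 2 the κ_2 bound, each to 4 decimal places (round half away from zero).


0.1254
0.1254

from the listed singular values, σ₁ = 9/2, σ_n = 3/28
condition number: (9/2) ÷ (3/28) = 42.0000
worst-case relative error ≤ 42.0000 × 1/335 = 0.1254
solve Ax = b  →  x = [-0.1463 0.6504]
‖b‖₂ = 3.0000 and ‖x‖₂ = 0.6667
Δx = A⁻¹·δb where δb = 1/335·3.0000·d; ‖Δx‖ = 0.0836
realised ‖Δx‖/‖x‖ = 0.1254
tightness: 0.1254 against a bound of 0.1254; the bound is attained (ratio 1)


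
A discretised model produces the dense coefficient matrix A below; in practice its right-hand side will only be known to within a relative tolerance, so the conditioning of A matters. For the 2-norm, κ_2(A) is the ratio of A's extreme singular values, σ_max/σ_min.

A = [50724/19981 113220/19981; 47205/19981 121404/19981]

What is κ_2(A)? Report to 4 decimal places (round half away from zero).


form AᵀA = [5708961/474721 13643100/474721; 13643100/474721 32767776/474721] with trace 227673/2809 and determinant 11664/2809
eigenvalues of AᵀA: λ = (tr ± √(tr²−4·det))/2 = 81, 144/2809
κ_2(A) = √(λ_max/λ_min) = √(81 / (144/2809)) = 39.7500

39.7500


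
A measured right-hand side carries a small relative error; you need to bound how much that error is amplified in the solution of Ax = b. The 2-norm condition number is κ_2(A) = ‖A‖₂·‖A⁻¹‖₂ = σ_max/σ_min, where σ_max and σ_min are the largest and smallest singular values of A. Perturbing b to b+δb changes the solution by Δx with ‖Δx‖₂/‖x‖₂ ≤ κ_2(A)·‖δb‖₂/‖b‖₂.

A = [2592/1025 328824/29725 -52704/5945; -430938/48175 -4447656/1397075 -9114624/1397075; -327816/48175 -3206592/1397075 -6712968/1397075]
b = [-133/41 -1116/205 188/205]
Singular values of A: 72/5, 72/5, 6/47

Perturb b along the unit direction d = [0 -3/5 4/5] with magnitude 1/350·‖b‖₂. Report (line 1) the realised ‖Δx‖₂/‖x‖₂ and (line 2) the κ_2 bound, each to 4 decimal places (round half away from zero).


0.0046
0.3223

from the listed singular values, σ₁ = 72/5, σ_n = 6/47
κ = σ_max/σ_min = (72/5)/(6/47) = 112.8000
κ_2(A)·‖δb‖/‖b‖ = 0.3223
solve Ax = b  →  x = [-18.6333 18.0507 17.5747]
2-norm of b is 6.4031; of x, 31.3353
δb = ε·‖b‖·d = [0.0000 -0.0110 0.0146]; solving A·Δx = δb gives ‖Δx‖ = 0.1433
realised ‖Δx‖/‖x‖ = 0.0046
tightness: 0.0046 against a bound of 0.3223 (unrounded ratio ≈ 0.0142)


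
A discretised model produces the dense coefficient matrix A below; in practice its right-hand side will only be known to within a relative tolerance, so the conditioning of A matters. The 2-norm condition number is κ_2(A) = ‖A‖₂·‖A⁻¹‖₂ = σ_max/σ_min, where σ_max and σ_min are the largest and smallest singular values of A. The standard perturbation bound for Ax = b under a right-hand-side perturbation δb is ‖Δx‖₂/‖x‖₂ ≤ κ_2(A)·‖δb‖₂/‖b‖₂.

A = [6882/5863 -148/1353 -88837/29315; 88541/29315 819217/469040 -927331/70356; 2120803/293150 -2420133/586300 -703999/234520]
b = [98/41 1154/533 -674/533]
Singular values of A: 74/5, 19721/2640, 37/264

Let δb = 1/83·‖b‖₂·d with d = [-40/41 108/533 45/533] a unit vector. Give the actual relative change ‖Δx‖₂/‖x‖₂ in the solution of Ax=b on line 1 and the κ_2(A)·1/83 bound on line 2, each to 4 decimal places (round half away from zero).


0.0209
1.2723

from the listed singular values, σ₁ = 74/5, σ_n = 37/264
κ = σ_max/σ_min = (74/5)/(37/264) = 105.6000
worst-case relative error ≤ 105.6000 × 1/83 = 1.2723
solve Ax = b  →  x = [-8.0493 -11.2556 -3.5003]
‖b‖₂ = 3.4641 and ‖x‖₂ = 14.2734
δb = ε·‖b‖·d = [-0.0407 0.0085 0.0035]; solving A·Δx = δb gives ‖Δx‖ = 0.2978
relative error = 0.0209
so the bound overstates the realised error by a factor of ≈ 60.9817 (computed from the unrounded values)


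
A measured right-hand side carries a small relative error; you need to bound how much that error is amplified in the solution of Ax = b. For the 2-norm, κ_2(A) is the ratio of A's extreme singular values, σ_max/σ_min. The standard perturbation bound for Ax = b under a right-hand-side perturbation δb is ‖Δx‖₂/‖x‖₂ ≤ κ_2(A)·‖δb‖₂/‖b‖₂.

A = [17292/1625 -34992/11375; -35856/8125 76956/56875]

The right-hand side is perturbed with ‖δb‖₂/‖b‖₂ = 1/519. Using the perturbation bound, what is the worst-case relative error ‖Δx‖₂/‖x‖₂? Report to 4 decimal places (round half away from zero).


M = AᵀA = [51840144/390625 -105836544/2734375; -105836544/2734375 216172944/19140625]. tr(M)=4410144/30625, det(M)=20736/30625
eigenvalues of AᵀA: λ = (tr ± √(tr²−4·det))/2 = 144, 144/30625
σ_max=√144=12, σ_min=√(144/30625)=(12/175) → κ = 175.0000
bound on ‖Δx‖/‖x‖: κ·ε = 175.0000·1/519 = 0.3372

0.3372


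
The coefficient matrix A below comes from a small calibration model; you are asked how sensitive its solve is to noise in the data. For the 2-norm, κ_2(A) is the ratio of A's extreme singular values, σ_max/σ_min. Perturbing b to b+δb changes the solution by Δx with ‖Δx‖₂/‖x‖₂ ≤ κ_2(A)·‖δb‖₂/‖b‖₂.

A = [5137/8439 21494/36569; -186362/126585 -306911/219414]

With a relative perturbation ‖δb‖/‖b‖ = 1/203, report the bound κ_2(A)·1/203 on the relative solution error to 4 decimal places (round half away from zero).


1.7202

M = AᵀA = [40668268069/16023762225 2582071877/1068250815; 2582071877/1068250815 655775593/284866884]. tr(M)=368873461/76212900, det(M)=14641/76212900
eigenvalues of AᵀA: λ = (tr ± √(tr²−4·det))/2 = 121/25, 121/3048516
σ_max=√(121/25)=(11/5), σ_min=√(121/3048516)=(11/1746) → κ = 349.2000
worst-case relative error ≤ 349.2000 × 1/203 = 1.7202


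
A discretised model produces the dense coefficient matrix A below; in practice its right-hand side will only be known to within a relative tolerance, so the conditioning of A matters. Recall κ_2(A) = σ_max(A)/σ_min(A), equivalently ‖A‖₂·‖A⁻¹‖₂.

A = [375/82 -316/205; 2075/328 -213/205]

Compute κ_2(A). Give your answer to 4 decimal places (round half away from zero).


M = AᵀA = [6555625/107584 -183195/13448; -183195/13448 5809/1681]. tr(M)=4121/64, det(M)=25
eigenvalues of AᵀA: λ = (tr ± √(tr²−4·det))/2 = 64, 25/64
κ = σ_max/σ_min = 8/(5/8) = 12.8000

12.8000


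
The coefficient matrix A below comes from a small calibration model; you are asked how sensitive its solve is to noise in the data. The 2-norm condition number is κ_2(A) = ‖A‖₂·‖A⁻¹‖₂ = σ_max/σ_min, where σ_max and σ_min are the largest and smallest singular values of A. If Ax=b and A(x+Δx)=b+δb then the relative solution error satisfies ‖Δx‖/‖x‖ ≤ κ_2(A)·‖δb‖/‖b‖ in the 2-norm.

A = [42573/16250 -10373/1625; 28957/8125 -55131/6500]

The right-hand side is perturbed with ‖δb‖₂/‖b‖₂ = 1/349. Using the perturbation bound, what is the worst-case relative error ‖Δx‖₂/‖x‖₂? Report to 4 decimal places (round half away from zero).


form AᵀA = [206659669/10562500 -99185913/2112500; -99185913/2112500 190440529/1690000] with trace 33063029/250000 and determinant 279841/1000000
solving λ² − 33063029/250000·λ + 279841/1000000 = 0 gives λ = 529/4, 529/250000
so κ_2 = √((529/4) / (529/250000)) = 250.0000
perturbation bound = 250.0000·1/349 = 0.7163

0.7163


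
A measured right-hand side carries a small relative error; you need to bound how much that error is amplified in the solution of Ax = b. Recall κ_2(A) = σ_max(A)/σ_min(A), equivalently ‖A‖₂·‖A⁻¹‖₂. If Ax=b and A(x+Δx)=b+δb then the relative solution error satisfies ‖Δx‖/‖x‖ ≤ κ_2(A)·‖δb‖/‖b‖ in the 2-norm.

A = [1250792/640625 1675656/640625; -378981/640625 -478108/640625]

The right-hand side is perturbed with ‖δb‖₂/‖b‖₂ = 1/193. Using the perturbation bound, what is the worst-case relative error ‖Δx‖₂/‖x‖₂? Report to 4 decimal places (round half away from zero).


M = AᵀA = [2732971561/656640625 3643345548/656640625; 3643345548/656640625 4858256464/656640625]. tr(M)=303649121/26265625, det(M)=5345344/656640625
solving λ² − 303649121/26265625·λ + 5345344/656640625 = 0 gives λ = 289/25, 18496/26265625
κ = σ_max/σ_min = (17/5)/(136/5125) = 128.1250
worst-case relative error ≤ 128.1250 × 1/193 = 0.6639

0.6639


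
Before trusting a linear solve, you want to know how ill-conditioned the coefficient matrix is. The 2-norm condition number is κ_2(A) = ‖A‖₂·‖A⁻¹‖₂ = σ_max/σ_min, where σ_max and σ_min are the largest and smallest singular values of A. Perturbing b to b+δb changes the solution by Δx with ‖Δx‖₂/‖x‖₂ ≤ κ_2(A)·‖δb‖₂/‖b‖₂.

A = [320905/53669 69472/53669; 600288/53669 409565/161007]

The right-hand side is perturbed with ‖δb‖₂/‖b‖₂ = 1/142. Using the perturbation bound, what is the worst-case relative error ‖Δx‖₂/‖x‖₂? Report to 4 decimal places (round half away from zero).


AᵀA = [1603203121/9966649 360713600/9966649; 360713600/9966649 730729129/89699841]; tr = 9018178/53361, det = 28561/53361
λ_max, λ_min = (9018178/53361 ± √81321438265600/2847396321)/2 = 169, 169/53361
so κ_2 = √(169 / (169/53361)) = 231.0000
κ_2(A)·‖δb‖/‖b‖ = 1.6268

1.6268


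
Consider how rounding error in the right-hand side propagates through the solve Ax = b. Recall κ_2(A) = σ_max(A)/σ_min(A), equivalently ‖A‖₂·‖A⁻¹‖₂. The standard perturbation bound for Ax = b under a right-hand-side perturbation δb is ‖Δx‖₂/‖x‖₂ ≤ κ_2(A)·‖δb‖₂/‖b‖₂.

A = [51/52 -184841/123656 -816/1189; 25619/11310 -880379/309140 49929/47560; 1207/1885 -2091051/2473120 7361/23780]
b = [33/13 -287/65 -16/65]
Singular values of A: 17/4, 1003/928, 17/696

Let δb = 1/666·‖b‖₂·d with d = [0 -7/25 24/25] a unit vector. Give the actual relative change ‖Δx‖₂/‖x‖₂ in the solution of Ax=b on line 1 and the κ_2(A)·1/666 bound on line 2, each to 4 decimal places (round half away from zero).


0.0076
0.2613

from the listed singular values, σ₁ = 17/4, σ_n = 17/696
condition number: (17/4) ÷ (17/696) = 174.0000
bound on ‖Δx‖/‖x‖: κ·ε = 174.0000·1/666 = 0.2613
solve Ax = b  →  x = [-33.1765 -24.2270 1.6577]
‖b‖₂ = 5.0990 and ‖x‖₂ = 41.1142
re-solving with b+δb shifts x by Δx of norm 0.3135
dividing the unrounded norms, ‖Δx‖/‖x‖ = 0.0076
so the bound overstates the realised error by a factor of ≈ 34.2684 (computed from the unrounded values)


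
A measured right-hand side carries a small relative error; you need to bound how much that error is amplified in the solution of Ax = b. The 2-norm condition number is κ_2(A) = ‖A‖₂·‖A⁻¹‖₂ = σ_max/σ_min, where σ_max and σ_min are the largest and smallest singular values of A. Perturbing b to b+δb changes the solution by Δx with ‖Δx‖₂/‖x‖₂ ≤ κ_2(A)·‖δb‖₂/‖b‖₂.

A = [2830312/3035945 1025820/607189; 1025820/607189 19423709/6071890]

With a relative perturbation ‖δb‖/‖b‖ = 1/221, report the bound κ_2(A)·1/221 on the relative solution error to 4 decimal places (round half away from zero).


0.5942

AᵀA = [118748556496/31892602225 8903809854/1275704089; 8903809854/1275704089 1669588714729/127570408900]; tr = 7420702217/441420100, det = 45212176/2758875625
λ_max, λ_min = (7420702217/441420100 ± √2202161942116319481/7794068187360400)/2 = 1681/100, 107584/110355025
σ_max=√(1681/100)=(41/10), σ_min=√(107584/110355025)=(328/10505) → κ = 131.3125
perturbation bound = 131.3125·1/221 = 0.5942


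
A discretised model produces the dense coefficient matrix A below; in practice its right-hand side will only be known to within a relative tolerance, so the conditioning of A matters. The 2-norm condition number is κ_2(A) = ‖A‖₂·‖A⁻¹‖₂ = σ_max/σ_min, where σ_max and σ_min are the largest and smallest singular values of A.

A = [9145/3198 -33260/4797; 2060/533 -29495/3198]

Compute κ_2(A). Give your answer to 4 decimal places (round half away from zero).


M = AᵀA = [236400625/10227204 -425500000/7670403; -425500000/7670403 12254505625/92044836]. tr(M)=42550625/272322, det(M)=390625/2178576
char-poly roots: 625/4 and 625/544644
σ_max=√(625/4)=(25/2), σ_min=√(625/544644)=(25/738) → κ = 369.0000

369.0000


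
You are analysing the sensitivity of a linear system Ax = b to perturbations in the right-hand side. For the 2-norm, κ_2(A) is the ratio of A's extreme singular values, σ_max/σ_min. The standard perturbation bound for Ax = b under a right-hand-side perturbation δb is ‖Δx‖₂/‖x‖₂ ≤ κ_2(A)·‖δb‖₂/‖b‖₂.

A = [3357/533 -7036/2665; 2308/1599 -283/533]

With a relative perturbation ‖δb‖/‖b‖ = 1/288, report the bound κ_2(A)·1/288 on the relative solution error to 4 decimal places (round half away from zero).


0.3646

AᵀA = [4885/117 -3392/195; -3392/195 2357/325]; tr = 11026/225, det = 49/225
solving λ² − 11026/225·λ + 49/225 = 0 gives λ = 49, 1/225
so κ_2 = √(49 / (1/225)) = 105.0000
worst-case relative error ≤ 105.0000 × 1/288 = 0.3646


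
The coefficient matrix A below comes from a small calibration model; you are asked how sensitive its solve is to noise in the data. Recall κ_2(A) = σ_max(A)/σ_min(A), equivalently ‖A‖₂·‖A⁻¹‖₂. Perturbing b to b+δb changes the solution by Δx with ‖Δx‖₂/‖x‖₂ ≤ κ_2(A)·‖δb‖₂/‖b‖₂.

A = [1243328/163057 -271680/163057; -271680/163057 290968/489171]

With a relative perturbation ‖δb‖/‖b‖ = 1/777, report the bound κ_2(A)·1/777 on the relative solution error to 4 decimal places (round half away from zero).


0.0468

M = AᵀA = [963518464/15816529 -216619520/15816529; -216619520/15816529 445539904/142348761]. tr(M)=5423680/84681, det(M)=262144/84681
λ_max, λ_min = (5423680/84681 ± √29327510278144/7170871761)/2 = 64, 4096/84681
σ_max=√64=8, σ_min=√(4096/84681)=(64/291) → κ = 36.3750
perturbation bound = 36.3750·1/777 = 0.0468


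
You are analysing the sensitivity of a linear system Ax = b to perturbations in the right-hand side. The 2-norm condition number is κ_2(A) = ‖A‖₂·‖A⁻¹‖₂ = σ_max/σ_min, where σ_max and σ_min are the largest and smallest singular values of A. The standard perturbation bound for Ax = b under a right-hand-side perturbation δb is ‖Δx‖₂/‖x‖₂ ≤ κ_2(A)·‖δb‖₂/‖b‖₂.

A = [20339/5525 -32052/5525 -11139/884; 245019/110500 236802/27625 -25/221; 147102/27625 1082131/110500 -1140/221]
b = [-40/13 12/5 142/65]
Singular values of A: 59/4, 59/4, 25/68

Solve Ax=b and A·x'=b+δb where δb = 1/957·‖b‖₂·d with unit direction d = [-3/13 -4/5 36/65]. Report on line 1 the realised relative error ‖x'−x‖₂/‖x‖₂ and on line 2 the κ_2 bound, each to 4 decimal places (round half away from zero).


from the listed singular values, σ₁ = 59/4, σ_n = 25/68
κ_2(A) = (59/4) / (25/68) = 40.1200
bound on ‖Δx‖/‖x‖: κ·ε = 40.1200·1/957 = 0.0419
solve Ax = b  →  x = [0.0259 0.2749 0.1252]
‖b‖ = 4.4721, ‖x‖ = 0.3032
Δx = A⁻¹·δb where δb = 1/957·4.4721·d; ‖Δx‖ = 0.0127
realised ‖Δx‖/‖x‖ = 0.0419
realised/bound = 1 exactly: the bound is attained for this b and d

0.0419
0.0419


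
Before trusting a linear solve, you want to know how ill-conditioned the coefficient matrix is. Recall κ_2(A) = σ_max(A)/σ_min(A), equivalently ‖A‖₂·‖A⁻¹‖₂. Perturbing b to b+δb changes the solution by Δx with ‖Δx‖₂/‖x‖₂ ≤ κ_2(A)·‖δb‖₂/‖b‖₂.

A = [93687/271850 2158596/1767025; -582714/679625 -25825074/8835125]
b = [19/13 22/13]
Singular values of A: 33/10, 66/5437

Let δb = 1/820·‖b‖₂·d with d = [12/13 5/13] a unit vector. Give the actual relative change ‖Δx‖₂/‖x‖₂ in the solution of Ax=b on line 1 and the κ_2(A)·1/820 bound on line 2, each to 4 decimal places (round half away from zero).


largest singular value 33/10, smallest 66/5437
κ_2(A) = (33/10) / (66/5437) = 271.8500
bound on ‖Δx‖/‖x‖: κ·ε = 271.8500·1/820 = 0.3315
solve Ax = b  →  x = [-158.2521 45.8412]
‖b‖ = 2.2361, ‖x‖ = 164.7579
re-solving with b+δb shifts x by Δx of norm 0.2246
relative error = 0.0014
realised/bound (from unrounded values) ≈ 0.0041

0.0014
0.3315


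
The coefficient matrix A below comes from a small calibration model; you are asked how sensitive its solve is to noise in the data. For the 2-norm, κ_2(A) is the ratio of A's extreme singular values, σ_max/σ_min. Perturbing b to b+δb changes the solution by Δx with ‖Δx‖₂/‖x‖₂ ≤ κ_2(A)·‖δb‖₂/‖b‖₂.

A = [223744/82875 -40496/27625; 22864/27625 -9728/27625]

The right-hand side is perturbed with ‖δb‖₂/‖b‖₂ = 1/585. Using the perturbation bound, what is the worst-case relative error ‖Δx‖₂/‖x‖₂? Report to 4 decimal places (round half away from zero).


form AᵀA = [87625984/10989225 -622592/146523; -622592/146523 2775296/1221025] with trace 389632/38025 and determinant 65536/950625
solving λ² − 389632/38025·λ + 65536/950625 = 0 gives λ = 256/25, 256/38025
κ = σ_max/σ_min = (16/5)/(16/195) = 39.0000
bound on ‖Δx‖/‖x‖: κ·ε = 39.0000·1/585 = 0.0667

0.0667


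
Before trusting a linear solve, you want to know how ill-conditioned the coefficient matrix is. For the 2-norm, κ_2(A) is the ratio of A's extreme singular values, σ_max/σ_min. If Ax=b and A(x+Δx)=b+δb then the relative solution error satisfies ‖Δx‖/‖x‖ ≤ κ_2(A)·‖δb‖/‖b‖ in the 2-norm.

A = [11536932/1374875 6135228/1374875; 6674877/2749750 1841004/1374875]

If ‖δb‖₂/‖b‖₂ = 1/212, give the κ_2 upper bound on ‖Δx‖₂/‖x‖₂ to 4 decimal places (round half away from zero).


1.1445

AᵀA = [923131492569/12097800100 24616302678/604890005; 24616302678/604890005 65648509344/3024450025]; tr = 820571301/8372180, det = 42693156/261630625
eigenvalues of AᵀA: λ = (tr ± √(tr²−4·det))/2 = 9801/100, 17424/10465225
σ_max=√(9801/100)=(99/10), σ_min=√(17424/10465225)=(132/3235) → κ = 242.6250
worst-case relative error ≤ 242.6250 × 1/212 = 1.1445


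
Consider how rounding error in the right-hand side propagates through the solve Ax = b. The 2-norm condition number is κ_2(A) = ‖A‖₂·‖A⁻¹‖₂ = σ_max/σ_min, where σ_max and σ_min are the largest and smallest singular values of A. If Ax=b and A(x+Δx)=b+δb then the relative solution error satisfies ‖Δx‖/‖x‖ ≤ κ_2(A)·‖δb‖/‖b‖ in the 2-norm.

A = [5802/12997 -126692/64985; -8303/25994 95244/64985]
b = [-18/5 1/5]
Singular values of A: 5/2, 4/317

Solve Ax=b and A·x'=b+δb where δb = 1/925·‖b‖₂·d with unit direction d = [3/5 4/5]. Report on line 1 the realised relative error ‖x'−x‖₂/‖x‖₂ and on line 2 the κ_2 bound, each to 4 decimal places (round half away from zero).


largest singular value 5/2, smallest 4/317
condition number: (5/2) ÷ (4/317) = 198.1250
perturbation bound = 198.1250·1/925 = 0.2142
solve Ax = b  →  x = [-154.8976 -33.6220]
2-norm of b is 3.6056; of x, 158.5045
δb = ε·‖b‖·d = [0.0023 0.0031]; solving A·Δx = δb gives ‖Δx‖ = 0.3089
dividing the unrounded norms, ‖Δx‖/‖x‖ = 0.0019
so the bound overstates the realised error by a factor of ≈ 109.9031 (computed from the unrounded values)

0.0019
0.2142


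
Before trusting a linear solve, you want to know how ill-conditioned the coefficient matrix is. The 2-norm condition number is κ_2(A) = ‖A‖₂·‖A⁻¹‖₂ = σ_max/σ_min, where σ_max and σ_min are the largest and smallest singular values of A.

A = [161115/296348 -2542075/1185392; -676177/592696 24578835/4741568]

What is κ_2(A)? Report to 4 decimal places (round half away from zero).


88.9600

M = AᵀA = [3319807741/2078630464 -117728841555/16629043712; -117728841555/16629043712 4186470147025/133032349696]. tr(M)=2616857729/79138816, det(M)=174900625/1266221056
eigenvalues of AᵀA: λ = (tr ± √(tr²−4·det))/2 = 529/16, 330625/79138816
σ_max=√(529/16)=(23/4), σ_min=√(330625/79138816)=(575/8896) → κ = 88.9600


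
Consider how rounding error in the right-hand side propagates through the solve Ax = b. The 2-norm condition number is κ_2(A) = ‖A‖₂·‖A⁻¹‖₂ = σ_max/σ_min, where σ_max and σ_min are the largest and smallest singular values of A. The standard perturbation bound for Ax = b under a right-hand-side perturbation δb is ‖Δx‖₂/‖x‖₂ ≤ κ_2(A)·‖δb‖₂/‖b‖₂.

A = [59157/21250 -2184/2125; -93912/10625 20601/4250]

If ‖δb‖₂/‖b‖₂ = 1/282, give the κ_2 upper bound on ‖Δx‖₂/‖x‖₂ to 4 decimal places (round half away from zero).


AᵀA = [62043849/722500 -1651104/36125; -1651104/36125 709569/28900]; tr = 138033/1250, det = 194481/10000
λ_max, λ_min = (138033/1250 ± √4732889616/390625)/2 = 441/4, 441/2500
so κ_2 = √((441/4) / (441/2500)) = 25.0000
worst-case relative error ≤ 25.0000 × 1/282 = 0.0887

0.0887


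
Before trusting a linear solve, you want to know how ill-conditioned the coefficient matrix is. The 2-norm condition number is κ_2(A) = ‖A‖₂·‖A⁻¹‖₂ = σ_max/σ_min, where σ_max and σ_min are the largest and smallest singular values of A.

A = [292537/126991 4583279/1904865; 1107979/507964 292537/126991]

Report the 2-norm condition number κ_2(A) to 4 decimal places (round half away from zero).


form AᵀA = [3087828545/306810256 12158130257/1150538460; 12158130257/1150538460 47873333026/4314519225] with trace 1736902201/82083600 and determinant 279841/82083600
solving λ² − 1736902201/82083600·λ + 279841/82083600 = 0 gives λ = 529/25, 529/3283344
so κ_2 = √((529/25) / (529/3283344)) = 362.4000

362.4000


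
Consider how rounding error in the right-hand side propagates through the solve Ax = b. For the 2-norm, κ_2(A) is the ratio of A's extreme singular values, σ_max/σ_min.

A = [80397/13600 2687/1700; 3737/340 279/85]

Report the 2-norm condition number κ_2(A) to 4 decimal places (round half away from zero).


83.2000

AᵀA = [99681481/640000 3633651/80000; 3633651/80000 132721/10000]; tr = 173081/1024, det = 4225/1024
λ_max, λ_min = (173081/1024 ± √29939726961/1048576)/2 = 169, 25/1024
σ_max=√169=13, σ_min=√(25/1024)=(5/32) → κ = 83.2000


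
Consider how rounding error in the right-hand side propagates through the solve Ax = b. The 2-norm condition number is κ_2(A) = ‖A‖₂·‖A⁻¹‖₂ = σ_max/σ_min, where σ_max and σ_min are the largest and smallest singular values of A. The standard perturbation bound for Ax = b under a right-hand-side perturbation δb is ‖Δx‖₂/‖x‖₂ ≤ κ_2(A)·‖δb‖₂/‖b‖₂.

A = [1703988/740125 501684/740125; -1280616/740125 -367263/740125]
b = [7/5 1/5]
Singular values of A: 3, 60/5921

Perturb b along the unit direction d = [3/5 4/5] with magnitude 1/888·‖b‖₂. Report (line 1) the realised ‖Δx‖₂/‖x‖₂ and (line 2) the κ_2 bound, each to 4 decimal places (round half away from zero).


0.0016
0.3334

from the listed singular values, σ₁ = 3, σ_n = 60/5921
κ_2(A) = 3 / (60/5921) = 296.0500
κ_2(A)·‖δb‖/‖b‖ = 0.3334
solve Ax = b  →  x = [-27.3113 94.8293]
‖b‖ = 1.4142, ‖x‖ = 98.6839
with δb = [0.0010 0.0013], A·Δx = δb → ‖Δx‖ = 0.1572
realised ‖Δx‖/‖x‖ = 0.0016
tightness: 0.0016 against a bound of 0.3334 (unrounded ratio ≈ 0.0048)


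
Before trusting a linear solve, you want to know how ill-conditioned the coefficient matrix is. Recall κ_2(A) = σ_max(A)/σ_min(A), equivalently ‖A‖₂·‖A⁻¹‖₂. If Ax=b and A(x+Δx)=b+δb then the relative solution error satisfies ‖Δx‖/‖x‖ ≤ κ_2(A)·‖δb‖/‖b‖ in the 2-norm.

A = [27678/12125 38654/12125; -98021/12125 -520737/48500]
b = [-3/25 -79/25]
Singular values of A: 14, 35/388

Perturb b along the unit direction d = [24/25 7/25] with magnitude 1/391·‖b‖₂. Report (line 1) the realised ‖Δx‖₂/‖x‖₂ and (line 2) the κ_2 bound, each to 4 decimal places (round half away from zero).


0.0081
0.3969

largest singular value 14, smallest 35/388
condition number: 14 ÷ (35/388) = 155.2000
bound on ‖Δx‖/‖x‖: κ·ε = 155.2000·1/391 = 0.3969
solve Ax = b  →  x = [8.9971 -6.4800]
‖b‖₂ = 3.1623 and ‖x‖₂ = 11.0878
with δb = [0.0078 0.0023], A·Δx = δb → ‖Δx‖ = 0.0897
dividing the unrounded norms, ‖Δx‖/‖x‖ = 0.0081
tightness: 0.0081 against a bound of 0.3969 (unrounded ratio ≈ 0.0204)


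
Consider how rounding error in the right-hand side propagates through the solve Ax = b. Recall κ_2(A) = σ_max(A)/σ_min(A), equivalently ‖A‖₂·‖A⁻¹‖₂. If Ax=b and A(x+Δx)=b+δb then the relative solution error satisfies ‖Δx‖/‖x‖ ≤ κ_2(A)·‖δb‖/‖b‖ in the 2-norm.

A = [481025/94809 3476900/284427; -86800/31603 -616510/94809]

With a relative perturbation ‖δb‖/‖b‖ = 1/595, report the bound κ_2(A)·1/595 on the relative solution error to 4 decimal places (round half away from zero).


M = AᵀA = [1035270625/31102929 7453610500/93308787; 7453610500/93308787 53666418100/279926361]. tr(M)=372685525/1656369, det(M)=62500/184041
solving λ² − 372685525/1656369·λ + 62500/184041 = 0 gives λ = 225, 2500/1656369
κ = σ_max/σ_min = 15/(50/1287) = 386.1000
worst-case relative error ≤ 386.1000 × 1/595 = 0.6489

0.6489


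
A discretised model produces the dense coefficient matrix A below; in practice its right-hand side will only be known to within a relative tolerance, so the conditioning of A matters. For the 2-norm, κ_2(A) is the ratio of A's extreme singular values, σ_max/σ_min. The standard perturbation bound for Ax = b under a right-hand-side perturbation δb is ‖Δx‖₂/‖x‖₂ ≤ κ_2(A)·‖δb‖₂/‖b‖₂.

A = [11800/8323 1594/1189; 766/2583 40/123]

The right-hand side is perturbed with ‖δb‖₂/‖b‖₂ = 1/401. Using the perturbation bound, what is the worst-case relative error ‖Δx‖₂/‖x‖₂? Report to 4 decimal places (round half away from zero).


M = AᵀA = [7002916/3337929 317440/158949; 317440/158949 14404/7569]. tr(M)=15880/3969, det(M)=16/3969
solving λ² − 15880/3969·λ + 16/3969 = 0 gives λ = 4, 4/3969
so κ_2 = √(4 / (4/3969)) = 63.0000
worst-case relative error ≤ 63.0000 × 1/401 = 0.1571

0.1571


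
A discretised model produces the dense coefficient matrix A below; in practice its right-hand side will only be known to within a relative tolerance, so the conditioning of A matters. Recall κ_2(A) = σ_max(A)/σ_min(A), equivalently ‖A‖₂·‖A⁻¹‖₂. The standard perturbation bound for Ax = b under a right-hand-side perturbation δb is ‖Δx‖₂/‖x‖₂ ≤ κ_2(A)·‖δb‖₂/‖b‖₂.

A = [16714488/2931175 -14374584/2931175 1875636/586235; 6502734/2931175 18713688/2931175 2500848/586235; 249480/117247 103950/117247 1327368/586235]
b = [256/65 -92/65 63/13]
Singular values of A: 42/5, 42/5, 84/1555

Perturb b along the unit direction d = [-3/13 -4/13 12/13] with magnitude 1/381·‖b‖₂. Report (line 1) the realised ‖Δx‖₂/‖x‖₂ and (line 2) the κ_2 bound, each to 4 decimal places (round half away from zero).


σ_max = 42/5, σ_min = 84/1555
κ_2(A) = (42/5) / (84/1555) = 155.5000
κ_2(A)·‖δb‖/‖b‖ = 0.4081
solve Ax = b  →  x = [-46.7172 -19.9814 53.8670]
2-norm of b is 6.4031; of x, 74.0500
with δb = [-0.0039 -0.0052 0.0155], A·Δx = δb → ‖Δx‖ = 0.3111
dividing the unrounded norms, ‖Δx‖/‖x‖ = 0.0042
tightness: 0.0042 against a bound of 0.4081 (unrounded ratio ≈ 0.0103)

0.0042
0.4081


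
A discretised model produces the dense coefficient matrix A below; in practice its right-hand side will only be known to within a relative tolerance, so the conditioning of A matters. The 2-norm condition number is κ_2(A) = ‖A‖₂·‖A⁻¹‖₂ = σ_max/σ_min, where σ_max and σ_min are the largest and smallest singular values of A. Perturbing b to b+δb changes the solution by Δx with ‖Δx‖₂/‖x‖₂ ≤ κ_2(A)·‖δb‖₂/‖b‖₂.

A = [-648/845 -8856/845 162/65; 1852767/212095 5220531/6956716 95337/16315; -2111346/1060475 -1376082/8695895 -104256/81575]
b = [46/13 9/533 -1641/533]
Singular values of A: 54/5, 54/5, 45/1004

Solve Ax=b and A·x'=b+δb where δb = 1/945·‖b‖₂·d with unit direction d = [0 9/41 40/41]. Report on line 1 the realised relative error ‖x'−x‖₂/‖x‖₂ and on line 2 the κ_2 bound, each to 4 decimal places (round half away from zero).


0.0017
0.2550

from the listed singular values, σ₁ = 54/5, σ_n = 45/1004
κ_2(A) = (54/5) / (45/1004) = 240.9600
perturbation bound = 240.9600·1/945 = 0.2550
solve Ax = b  →  x = [37.1007 -15.7595 -53.4356]
‖b‖₂ = 4.6904 and ‖x‖₂ = 66.9342
re-solving with b+δb shifts x by Δx of norm 0.1107
realised ‖Δx‖/‖x‖ = 0.0017
realised/bound (from unrounded values) ≈ 0.0065


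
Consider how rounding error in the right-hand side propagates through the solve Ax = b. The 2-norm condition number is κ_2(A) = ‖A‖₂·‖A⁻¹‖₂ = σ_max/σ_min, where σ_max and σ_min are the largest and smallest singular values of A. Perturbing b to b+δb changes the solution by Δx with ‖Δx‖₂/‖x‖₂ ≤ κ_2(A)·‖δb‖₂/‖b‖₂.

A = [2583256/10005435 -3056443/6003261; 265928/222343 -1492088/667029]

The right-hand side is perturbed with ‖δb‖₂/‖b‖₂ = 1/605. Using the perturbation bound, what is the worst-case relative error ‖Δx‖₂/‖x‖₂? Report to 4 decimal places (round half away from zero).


0.3559

AᵀA = [5244656768/3503122425 -5899664264/2101873455; -5899664264/2101873455 6637306169/1261124073]; tr = 12537327361/1854594225, det = 1827904/1854594225
char-poly roots: 169/25 and 10816/74183769
κ = σ_max/σ_min = (13/5)/(104/8613) = 215.3250
bound on ‖Δx‖/‖x‖: κ·ε = 215.3250·1/605 = 0.3559


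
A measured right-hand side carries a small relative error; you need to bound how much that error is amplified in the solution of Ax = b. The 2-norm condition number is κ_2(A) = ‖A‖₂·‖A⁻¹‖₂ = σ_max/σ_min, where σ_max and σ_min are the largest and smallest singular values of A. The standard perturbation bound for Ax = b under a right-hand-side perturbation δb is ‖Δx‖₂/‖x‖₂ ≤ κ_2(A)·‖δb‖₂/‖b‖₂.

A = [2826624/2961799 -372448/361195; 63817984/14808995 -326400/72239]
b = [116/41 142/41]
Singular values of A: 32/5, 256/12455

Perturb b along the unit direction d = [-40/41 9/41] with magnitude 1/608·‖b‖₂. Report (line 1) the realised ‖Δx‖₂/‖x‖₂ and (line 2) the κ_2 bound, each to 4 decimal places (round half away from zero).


from the listed singular values, σ₁ = 32/5, σ_n = 256/12455
κ = σ_max/σ_min = (32/5)/(256/12455) = 311.3750
κ_2(A)·‖δb‖/‖b‖ = 0.5121
solve Ax = b  →  x = [-70.0310 -67.5593]
‖b‖₂ = 4.4721 and ‖x‖₂ = 97.3067
δb = ε·‖b‖·d = [-0.0072 0.0016]; solving A·Δx = δb gives ‖Δx‖ = 0.3579
realised ‖Δx‖/‖x‖ = 0.0037
realised/bound (from unrounded values) ≈ 0.0072

0.0037
0.5121


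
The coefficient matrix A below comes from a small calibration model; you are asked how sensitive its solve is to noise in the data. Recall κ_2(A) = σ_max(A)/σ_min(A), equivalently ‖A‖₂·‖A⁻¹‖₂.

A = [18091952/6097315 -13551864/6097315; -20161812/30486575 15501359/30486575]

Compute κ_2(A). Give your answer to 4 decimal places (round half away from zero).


M = AᵀA = [5109736372624/552903780625 -3832258959468/552903780625; -3832258959468/552903780625 2874251979601/552903780625]. tr(M)=319359534089/22116151225, det(M)=33362176/22116151225
eigenvalues of AᵀA: λ = (tr ± √(tr²−4·det))/2 = 361/25, 92416/884646049
σ_max=√(361/25)=(19/5), σ_min=√(92416/884646049)=(304/29743) → κ = 371.7875

371.7875


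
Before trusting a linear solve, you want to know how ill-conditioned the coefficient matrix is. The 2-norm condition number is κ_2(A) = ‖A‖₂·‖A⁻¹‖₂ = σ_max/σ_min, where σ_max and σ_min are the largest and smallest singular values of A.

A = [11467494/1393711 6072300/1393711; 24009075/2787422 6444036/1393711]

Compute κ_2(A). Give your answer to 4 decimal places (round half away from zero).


form AᵀA = [1310879140209/9238669924 174782087550/2309667481; 174782087550/2309667481 93220484256/2309667481] with trace 5826162897/31967716 and determinant 2125764/7991929
solving λ² − 5826162897/31967716·λ + 2125764/7991929 = 0 gives λ = 729/4, 11664/7991929
so κ_2 = √((729/4) / (11664/7991929)) = 353.3750

353.3750


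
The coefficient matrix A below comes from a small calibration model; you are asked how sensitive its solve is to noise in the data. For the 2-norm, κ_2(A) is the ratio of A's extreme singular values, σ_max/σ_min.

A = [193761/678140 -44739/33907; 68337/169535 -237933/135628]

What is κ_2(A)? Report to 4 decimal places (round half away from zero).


165.4000

M = AᵀA = [4490498169/18394954384 -1246415040/1149684649; -1246415040/1149684649 88637362425/18394954384]. tr(M)=27700137/5471432, det(M)=164025/175085824
solving λ² − 27700137/5471432·λ + 164025/175085824 = 0 gives λ = 81/16, 2025/10942864
κ_2(A) = √(λ_max/λ_min) = √((81/16) / (2025/10942864)) = 165.4000


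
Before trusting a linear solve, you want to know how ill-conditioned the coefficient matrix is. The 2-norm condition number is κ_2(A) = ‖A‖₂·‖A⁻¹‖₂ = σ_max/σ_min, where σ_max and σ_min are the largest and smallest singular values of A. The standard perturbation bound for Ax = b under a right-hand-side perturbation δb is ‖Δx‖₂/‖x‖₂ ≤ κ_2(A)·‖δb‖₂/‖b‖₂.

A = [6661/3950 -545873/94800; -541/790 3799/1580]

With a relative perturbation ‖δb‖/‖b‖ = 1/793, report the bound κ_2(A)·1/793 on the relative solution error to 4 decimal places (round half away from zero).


0.4782

M = AᵀA = [25842973/7801250 -4252637753/374460000; -4252637753/374460000 349933975729/8987040000]. tr(M)=607528129/14379264, det(M)=714025/57517056
solving λ² − 607528129/14379264·λ + 714025/57517056 = 0 gives λ = 169/4, 4225/14379264
so κ_2 = √((169/4) / (4225/14379264)) = 379.2000
worst-case relative error ≤ 379.2000 × 1/793 = 0.4782


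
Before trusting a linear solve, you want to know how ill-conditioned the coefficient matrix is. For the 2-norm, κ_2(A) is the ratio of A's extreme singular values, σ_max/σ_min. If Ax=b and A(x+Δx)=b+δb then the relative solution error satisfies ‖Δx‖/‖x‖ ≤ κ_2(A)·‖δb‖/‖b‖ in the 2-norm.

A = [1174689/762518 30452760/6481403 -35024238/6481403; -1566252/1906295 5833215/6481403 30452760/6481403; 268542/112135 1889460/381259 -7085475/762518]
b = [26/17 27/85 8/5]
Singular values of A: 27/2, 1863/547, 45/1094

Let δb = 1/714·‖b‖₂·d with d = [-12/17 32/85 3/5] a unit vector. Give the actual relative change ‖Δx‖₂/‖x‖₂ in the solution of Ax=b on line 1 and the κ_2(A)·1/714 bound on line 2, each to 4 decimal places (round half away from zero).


largest singular value 27/2, smallest 45/1094
condition number: (27/2) ÷ (45/1094) = 328.2000
κ_2(A)·‖δb‖/‖b‖ = 0.4597
solve Ax = b  →  x = [0.0325 0.3271 0.0106]
2-norm of b is 2.2361; of x, 0.3289
with δb = [-0.0022 0.0012 0.0019], A·Δx = δb → ‖Δx‖ = 0.0761
relative error = 0.2315
realised/bound (from unrounded values) ≈ 0.5036

0.2315
0.4597


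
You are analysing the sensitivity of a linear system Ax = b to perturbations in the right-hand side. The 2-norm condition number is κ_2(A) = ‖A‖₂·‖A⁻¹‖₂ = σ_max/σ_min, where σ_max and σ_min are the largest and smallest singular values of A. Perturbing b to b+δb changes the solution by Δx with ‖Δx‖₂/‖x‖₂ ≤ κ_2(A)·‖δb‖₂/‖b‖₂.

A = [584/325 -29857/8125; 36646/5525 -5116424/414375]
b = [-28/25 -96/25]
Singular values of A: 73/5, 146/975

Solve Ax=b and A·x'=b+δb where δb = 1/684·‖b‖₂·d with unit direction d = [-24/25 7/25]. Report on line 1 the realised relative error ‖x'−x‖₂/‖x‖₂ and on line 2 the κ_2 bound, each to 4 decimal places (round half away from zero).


0.1425
0.1425

σ_max = 73/5, σ_min = 146/975
condition number: (73/5) ÷ (146/975) = 97.5000
bound on ‖Δx‖/‖x‖: κ·ε = 97.5000·1/684 = 0.1425
solve Ax = b  →  x = [-0.1289 0.2417]
‖b‖ = 4.0000, ‖x‖ = 0.2740
re-solving with b+δb shifts x by Δx of norm 0.0391
relative error = 0.1425
tightness: 0.1425 against a bound of 0.1425; the bound is attained (ratio 1)


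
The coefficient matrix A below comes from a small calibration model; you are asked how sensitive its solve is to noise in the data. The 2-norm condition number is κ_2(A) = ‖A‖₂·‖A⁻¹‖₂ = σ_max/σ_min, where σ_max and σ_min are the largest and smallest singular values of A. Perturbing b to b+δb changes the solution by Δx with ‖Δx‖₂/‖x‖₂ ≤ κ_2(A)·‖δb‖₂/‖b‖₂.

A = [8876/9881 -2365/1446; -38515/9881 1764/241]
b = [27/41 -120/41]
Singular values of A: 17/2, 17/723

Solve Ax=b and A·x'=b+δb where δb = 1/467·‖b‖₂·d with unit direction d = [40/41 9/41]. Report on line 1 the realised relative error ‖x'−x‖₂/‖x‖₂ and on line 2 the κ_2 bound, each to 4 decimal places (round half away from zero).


0.7741
0.7741

largest singular value 17/2, smallest 17/723
condition number: (17/2) ÷ (17/723) = 361.5000
perturbation bound = 361.5000·1/467 = 0.7741
solve Ax = b  →  x = [0.1661 -0.3114]
‖b‖₂ = 3.0000 and ‖x‖₂ = 0.3529
δb = ε·‖b‖·d = [0.0063 0.0014]; solving A·Δx = δb gives ‖Δx‖ = 0.2732
relative error = 0.7741
realised/bound = 1 exactly: the bound is attained for this b and d
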